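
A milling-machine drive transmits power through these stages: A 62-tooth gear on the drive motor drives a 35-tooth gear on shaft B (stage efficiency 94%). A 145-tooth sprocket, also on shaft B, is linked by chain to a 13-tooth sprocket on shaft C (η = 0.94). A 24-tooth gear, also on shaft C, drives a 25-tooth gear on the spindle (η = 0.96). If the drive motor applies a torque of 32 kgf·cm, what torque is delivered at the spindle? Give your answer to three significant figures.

1.43 kgf·cm

After the gear mesh (35/62): 32 × 0.56452 × 0.94 = 16.981 kgf·cm
After the chain (13/145): 16.981 × 0.089655 × 0.94 = 1.4311 kgf·cm
After the gear mesh (25/24): 1.4311 × 1.0417 × 0.96 = 1.4311 kgf·cm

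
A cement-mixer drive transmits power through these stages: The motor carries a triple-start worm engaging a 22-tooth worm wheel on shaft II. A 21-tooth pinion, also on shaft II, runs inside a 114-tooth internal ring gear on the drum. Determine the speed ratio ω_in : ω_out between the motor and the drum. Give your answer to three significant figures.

Each stage contributes driven/driver: worm 22/3 = 7.3333, internal gear 114/21 = 5.4286.
Overall: 7.3333 × 5.4286 = 39.81.

39.8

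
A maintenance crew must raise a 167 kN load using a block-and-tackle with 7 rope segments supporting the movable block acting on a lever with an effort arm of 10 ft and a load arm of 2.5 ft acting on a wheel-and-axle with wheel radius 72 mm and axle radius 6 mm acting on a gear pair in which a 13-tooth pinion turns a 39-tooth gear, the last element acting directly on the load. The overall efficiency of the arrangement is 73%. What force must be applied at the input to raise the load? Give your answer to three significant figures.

Block-and-tackle MA = number of supporting rope parts = 7.
Lever MA = effort arm / load arm = 10/2.5 = 4.
Wheel-and-axle MA = R/r = 72/6 = 12.
Gear pair MA = 39/13 = 3.
Combined ideal MA = 7 × 4 × 12 × 3 = 1008.
Actual MA = 1008 × 0.73 = 735.84.
Effort = load / actual MA = 167 / 735.84 = 0.22695 kN.

0.227 kN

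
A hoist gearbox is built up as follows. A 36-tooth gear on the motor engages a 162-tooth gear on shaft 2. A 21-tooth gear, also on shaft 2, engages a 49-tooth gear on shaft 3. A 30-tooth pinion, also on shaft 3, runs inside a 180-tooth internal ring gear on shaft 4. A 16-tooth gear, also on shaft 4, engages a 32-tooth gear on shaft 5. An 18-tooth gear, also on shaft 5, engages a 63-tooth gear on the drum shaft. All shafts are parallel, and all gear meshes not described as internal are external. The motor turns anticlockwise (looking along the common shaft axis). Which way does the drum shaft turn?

the motor → shaft 2: external mesh, 1 reversal → CW.
shaft 2 → shaft 3: external mesh, 1 reversal → CCW.
shaft 3 → shaft 4: internal mesh, same direction → CCW.
shaft 4 → shaft 5: external mesh, 1 reversal → CW.
shaft 5 → the drum shaft: external mesh, 1 reversal → CCW.
4 reversals in total — an even number — so the drum shaft turns the same way as the motor.

anticlockwise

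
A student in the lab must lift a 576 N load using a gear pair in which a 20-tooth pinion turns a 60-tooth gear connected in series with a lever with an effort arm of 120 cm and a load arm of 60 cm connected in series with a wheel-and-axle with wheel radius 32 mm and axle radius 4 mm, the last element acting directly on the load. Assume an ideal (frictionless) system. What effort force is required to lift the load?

12 N

Gear pair MA = 60/20 = 3.
Lever MA = effort arm / load arm = 120/60 = 2.
Wheel-and-axle MA = R/r = 32/4 = 8.
Combined ideal MA = 3 × 2 × 8 = 48.
Effort = load / MA = 576 / 48 = 12 N.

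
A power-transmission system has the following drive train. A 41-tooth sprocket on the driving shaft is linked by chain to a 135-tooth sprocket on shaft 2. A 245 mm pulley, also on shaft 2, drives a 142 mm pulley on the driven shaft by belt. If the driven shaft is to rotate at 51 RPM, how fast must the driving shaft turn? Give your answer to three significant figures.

Overall ratio R = 3.2927 × 0.57959 = 1.9084.
Required input speed = output speed × R = 51 × 1.9084 = 97.329 RPM.

97.3 RPM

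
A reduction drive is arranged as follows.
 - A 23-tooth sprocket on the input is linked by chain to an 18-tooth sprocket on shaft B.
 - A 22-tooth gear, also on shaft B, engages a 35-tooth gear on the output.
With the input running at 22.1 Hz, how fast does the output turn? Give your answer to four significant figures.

the input → shaft B (chain, 18/23): 22.1 ÷ 0.78261 = 28.239 Hz
shaft B → the output (gear mesh, 35/22): 28.239 ÷ 1.5909 = 17.75 Hz

17.75 Hz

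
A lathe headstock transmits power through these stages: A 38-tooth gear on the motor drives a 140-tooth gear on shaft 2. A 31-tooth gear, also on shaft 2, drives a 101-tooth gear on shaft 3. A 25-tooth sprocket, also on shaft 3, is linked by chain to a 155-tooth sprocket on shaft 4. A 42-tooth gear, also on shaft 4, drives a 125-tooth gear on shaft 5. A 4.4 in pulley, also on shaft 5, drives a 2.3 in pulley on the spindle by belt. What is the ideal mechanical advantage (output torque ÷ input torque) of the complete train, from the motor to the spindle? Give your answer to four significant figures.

115.8

Each stage contributes driven/driver: gear mesh 140/38 = 3.6842, gear mesh 101/31 = 3.2581, chain 155/25 = 6.2, gear mesh 125/42 = 2.9762, belt 2.3/4.4 = 0.52273.
Overall: 3.6842 × 3.2581 × 6.2 × 2.9762 × 0.52273 = 115.78.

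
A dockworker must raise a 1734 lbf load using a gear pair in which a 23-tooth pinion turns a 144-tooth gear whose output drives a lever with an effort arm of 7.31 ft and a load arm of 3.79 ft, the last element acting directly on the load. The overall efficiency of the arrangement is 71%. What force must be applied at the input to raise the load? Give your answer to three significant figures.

Gear pair MA = 144/23 = 6.2609.
Lever MA = effort arm / load arm = 7.31/3.79 = 1.9288.
Combined ideal MA = 6.2609 × 1.9288 = 12.076.
Actual MA = 12.076 × 0.71 = 8.5738.
Effort = load / actual MA = 1734 / 8.5738 = 202.25 lbf.

202 lbf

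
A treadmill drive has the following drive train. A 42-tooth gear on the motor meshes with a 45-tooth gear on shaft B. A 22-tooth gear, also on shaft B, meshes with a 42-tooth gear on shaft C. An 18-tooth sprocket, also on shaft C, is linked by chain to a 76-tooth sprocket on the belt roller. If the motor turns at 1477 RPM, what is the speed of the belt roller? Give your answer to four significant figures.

171.0 RPM

Gear mesh: ratio = 45/42 = 1.0714, so shaft B turns at 1477 / 1.0714 = 1378.5 RPM.
Gear mesh: ratio = 42/22 = 1.9091, so shaft C turns at 1378.5 / 1.9091 = 722.09 RPM.
Chain: ratio = 76/18 = 4.2222, so the belt roller turns at 722.09 / 4.2222 = 171.02 RPM.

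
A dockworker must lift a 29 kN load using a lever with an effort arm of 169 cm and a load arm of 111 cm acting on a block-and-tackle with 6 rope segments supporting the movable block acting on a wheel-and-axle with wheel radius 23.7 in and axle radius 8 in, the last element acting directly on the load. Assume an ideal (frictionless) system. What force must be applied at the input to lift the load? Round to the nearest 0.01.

1.07 kN

Lever MA = effort arm / load arm = 169/111 = 1.5225.
Block-and-tackle MA = number of supporting rope parts = 6.
Wheel-and-axle MA = R/r = 23.7/8 = 2.9625.
Combined ideal MA = 1.5225 × 6 × 2.9625 = 27.063.
Effort = load / MA = 29 / 27.063 = 1.0716 kN.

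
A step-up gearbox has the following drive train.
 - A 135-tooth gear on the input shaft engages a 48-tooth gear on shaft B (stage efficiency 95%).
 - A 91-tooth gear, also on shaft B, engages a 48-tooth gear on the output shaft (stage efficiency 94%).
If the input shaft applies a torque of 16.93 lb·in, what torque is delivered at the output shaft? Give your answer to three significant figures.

2.84 lb·in

After the gear mesh (48/135): 16.93 × 0.35556 × 0.95 = 5.7186 lb·in
After the gear mesh (48/91): 5.7186 × 0.52747 × 0.94 = 2.8354 lb·in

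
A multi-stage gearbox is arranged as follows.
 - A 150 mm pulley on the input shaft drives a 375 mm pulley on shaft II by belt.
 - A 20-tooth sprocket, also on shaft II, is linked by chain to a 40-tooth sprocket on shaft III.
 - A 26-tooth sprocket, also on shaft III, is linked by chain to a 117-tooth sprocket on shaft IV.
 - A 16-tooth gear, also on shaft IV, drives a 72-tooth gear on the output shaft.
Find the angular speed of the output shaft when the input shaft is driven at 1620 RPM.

the input shaft → shaft II (belt, 375/150): 1620 ÷ 2.5 = 648 RPM
shaft II → shaft III (chain, 40/20): 648 ÷ 2 = 324 RPM
shaft III → shaft IV (chain, 117/26): 324 ÷ 4.5 = 72 RPM
shaft IV → the output shaft (gear mesh, 72/16): 72 ÷ 4.5 = 16 RPM

16 RPM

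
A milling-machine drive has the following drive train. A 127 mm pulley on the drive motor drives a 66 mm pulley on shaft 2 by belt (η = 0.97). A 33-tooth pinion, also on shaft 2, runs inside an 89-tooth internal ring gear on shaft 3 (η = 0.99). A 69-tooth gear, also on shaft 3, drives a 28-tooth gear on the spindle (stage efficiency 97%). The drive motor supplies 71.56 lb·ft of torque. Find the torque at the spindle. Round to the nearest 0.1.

Belt: ratio = 66/127 = 0.51969; torque at shaft 2 = 71.56 × 0.51969 × 0.97 = 36.073 lb·ft.
Internal gear: ratio = 89/33 = 2.697; torque at shaft 3 = 36.073 × 2.697 × 0.99 = 96.315 lb·ft.
Gear mesh: ratio = 28/69 = 0.4058; torque at the spindle = 96.315 × 0.4058 × 0.97 = 37.912 lb·ft.

37.9 lb·ft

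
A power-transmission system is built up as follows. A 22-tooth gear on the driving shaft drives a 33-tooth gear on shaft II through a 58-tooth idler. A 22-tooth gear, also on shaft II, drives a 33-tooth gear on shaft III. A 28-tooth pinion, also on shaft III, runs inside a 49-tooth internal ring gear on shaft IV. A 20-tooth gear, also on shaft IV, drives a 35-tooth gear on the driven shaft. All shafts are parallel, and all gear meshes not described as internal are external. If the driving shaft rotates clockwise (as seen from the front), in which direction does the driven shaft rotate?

clockwise

the driving shaft → shaft II: driver → idler → driven is 2 external meshes, 2 reversals → CW.
shaft II → shaft III: external mesh, 1 reversal → CCW.
shaft III → shaft IV: internal mesh, same direction → CCW.
shaft IV → the driven shaft: external mesh, 1 reversal → CW.
4 reversals in total — an even number — so the driven shaft turns the same way as the driving shaft.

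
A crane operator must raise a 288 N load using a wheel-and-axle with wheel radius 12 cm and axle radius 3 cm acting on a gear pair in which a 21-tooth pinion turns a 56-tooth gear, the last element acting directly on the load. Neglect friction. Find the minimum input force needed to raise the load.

Wheel-and-axle MA = R/r = 12/3 = 4.
Gear pair MA = 56/21 = 2.6667.
Combined ideal MA = 4 × 2.6667 = 10.667.
Effort = load / MA = 288 / 10.667 = 27 N.

27 N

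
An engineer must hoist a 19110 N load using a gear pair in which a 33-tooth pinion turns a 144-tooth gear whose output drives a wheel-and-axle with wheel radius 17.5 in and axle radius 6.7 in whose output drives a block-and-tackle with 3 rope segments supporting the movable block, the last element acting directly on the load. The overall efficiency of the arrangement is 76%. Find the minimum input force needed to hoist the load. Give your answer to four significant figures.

Gear pair MA = 144/33 = 4.3636.
Wheel-and-axle MA = R/r = 17.5/6.7 = 2.6119.
Block-and-tackle MA = number of supporting rope parts = 3.
Combined ideal MA = 4.3636 × 2.6119 × 3 = 34.193.
Actual MA = 34.193 × 0.76 = 25.986.
Effort = load / actual MA = 19110 / 25.986 = 735.38 N.

735.4 N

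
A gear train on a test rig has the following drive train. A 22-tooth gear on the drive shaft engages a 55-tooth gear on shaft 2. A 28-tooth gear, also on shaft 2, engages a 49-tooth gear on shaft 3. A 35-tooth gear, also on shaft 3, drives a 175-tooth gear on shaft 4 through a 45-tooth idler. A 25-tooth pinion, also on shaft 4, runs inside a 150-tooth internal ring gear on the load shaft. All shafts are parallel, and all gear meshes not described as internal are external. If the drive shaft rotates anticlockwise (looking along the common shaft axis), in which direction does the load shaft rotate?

anticlockwise

the drive shaft → shaft 2: external mesh, 1 reversal → CW.
shaft 2 → shaft 3: external mesh, 1 reversal → CCW.
shaft 3 → shaft 4: driver → idler → driven is 2 external meshes, 2 reversals → CCW.
shaft 4 → the load shaft: internal mesh, same direction → CCW.
4 reversals in total — an even number — so the load shaft turns the same way as the drive shaft.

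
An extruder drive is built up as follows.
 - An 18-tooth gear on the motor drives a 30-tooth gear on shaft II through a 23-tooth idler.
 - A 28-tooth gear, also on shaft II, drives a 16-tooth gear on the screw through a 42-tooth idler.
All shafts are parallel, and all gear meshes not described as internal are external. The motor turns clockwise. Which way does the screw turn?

the motor → shaft II: driver → idler → driven is 2 external meshes, 2 reversals → CW.
shaft II → the screw: driver → idler → driven is 2 external meshes, 2 reversals → CW.
4 reversals in total — an even number — so the screw turns the same way as the motor.

clockwise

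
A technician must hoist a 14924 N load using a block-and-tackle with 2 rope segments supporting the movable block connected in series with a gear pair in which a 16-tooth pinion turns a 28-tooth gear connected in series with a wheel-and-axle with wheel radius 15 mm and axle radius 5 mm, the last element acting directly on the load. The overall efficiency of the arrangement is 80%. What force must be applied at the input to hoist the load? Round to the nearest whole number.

Block-and-tackle MA = number of supporting rope parts = 2.
Gear pair MA = 28/16 = 1.75.
Wheel-and-axle MA = R/r = 15/5 = 3.
Combined ideal MA = 2 × 1.75 × 3 = 10.5.
Actual MA = 10.5 × 0.80 = 8.4.
Effort = load / actual MA = 14924 / 8.4 = 1776.7 N.

1777 N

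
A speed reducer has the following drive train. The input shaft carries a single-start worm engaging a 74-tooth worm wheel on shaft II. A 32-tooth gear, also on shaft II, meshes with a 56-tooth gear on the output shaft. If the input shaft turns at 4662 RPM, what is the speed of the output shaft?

the input shaft → shaft II (worm, 74/1): 4662 ÷ 74 = 63 RPM
shaft II → the output shaft (gear mesh, 56/32): 63 ÷ 1.75 = 36 RPM

36 RPM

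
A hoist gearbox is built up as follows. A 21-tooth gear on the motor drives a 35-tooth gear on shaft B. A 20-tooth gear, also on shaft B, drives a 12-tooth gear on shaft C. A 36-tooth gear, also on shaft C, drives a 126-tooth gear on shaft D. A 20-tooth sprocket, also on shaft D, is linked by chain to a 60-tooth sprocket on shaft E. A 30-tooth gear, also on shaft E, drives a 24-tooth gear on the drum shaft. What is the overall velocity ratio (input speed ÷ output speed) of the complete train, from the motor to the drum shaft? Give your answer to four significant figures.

Each stage contributes driven/driver: gear mesh 35/21 = 1.6667, gear mesh 12/20 = 0.6, gear mesh 126/36 = 3.5, chain 60/20 = 3, gear mesh 24/30 = 0.8.
Overall: 1.6667 × 0.6 × 3.5 × 3 × 0.8 = 8.4.

8.400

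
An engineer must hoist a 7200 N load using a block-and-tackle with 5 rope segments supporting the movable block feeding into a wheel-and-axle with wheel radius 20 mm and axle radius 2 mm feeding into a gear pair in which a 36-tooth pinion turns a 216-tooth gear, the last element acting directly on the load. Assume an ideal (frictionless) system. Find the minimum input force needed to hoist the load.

24 N

Block-and-tackle MA = number of supporting rope parts = 5.
Wheel-and-axle MA = R/r = 20/2 = 10.
Gear pair MA = 216/36 = 6.
Combined ideal MA = 5 × 10 × 6 = 300.
Effort = load / MA = 7200 / 300 = 24 N.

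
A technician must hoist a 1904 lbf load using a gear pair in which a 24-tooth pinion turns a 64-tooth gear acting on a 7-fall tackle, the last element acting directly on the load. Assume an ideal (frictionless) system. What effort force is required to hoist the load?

Gear pair MA = 64/24 = 2.6667.
Block-and-tackle MA = number of supporting rope parts = 7.
Combined ideal MA = 2.6667 × 7 = 18.667.
Effort = load / MA = 1904 / 18.667 = 102 lbf.

102 lbf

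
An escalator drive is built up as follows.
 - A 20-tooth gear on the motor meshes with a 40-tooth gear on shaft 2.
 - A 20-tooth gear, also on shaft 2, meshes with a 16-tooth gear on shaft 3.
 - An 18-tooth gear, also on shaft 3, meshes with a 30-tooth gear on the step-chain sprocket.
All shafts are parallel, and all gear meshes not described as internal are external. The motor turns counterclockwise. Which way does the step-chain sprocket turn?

clockwise

the motor → shaft 2: external mesh, 1 reversal → CW.
shaft 2 → shaft 3: external mesh, 1 reversal → CCW.
shaft 3 → the step-chain sprocket: external mesh, 1 reversal → CW.
3 reversals in total — an odd number — so the step-chain sprocket turns opposite to the motor.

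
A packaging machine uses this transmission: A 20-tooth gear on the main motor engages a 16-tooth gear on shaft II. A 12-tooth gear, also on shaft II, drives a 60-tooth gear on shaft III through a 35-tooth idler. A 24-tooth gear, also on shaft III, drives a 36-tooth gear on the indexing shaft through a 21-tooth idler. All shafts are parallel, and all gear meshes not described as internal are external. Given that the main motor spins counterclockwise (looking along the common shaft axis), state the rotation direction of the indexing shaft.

the main motor → shaft II: external mesh, 1 reversal → CW.
shaft II → shaft III: driver → idler → driven is 2 external meshes, 2 reversals → CW.
shaft III → the indexing shaft: driver → idler → driven is 2 external meshes, 2 reversals → CW.
5 reversals in total — an odd number — so the indexing shaft turns opposite to the main motor.

clockwise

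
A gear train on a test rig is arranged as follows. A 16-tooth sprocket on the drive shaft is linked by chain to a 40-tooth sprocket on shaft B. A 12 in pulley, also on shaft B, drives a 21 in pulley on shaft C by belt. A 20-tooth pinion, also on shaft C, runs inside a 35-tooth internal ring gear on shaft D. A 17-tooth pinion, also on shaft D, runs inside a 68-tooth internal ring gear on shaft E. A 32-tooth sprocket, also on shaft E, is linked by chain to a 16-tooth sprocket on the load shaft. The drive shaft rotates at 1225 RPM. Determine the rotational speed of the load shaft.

80 RPM

the drive shaft → shaft B (chain, 40/16): 1225 ÷ 2.5 = 490 RPM
shaft B → shaft C (belt, 21/12): 490 ÷ 1.75 = 280 RPM
shaft C → shaft D (internal gear, 35/20): 280 ÷ 1.75 = 160 RPM
shaft D → shaft E (internal gear, 68/17): 160 ÷ 4 = 40 RPM
shaft E → the load shaft (chain, 16/32): 40 ÷ 0.5 = 80 RPM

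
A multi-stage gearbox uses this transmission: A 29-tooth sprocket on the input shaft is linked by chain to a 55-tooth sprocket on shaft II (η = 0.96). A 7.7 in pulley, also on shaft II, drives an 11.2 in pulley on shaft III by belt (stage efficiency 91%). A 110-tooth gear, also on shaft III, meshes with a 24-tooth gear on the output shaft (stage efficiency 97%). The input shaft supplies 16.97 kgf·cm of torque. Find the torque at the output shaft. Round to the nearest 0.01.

Chain: ratio = 55/29 = 1.8966; torque at shaft II = 16.97 × 1.8966 × 0.96 = 30.897 kgf·cm.
Belt: ratio = 11.2/7.7 = 1.4545; torque at shaft III = 30.897 × 1.4545 × 0.91 = 40.897 kgf·cm.
Gear mesh: ratio = 24/110 = 0.21818; torque at the output shaft = 40.897 × 0.21818 × 0.97 = 8.6552 kgf·cm.

8.66 kgf·cm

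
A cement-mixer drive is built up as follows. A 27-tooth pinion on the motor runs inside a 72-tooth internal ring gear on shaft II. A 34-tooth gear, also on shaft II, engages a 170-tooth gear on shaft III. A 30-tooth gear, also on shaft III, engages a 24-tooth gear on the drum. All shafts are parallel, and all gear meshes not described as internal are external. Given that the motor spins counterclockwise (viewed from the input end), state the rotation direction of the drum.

the motor → shaft II: internal mesh, same direction → CCW.
shaft II → shaft III: external mesh, 1 reversal → CW.
shaft III → the drum: external mesh, 1 reversal → CCW.
2 reversals in total — an even number — so the drum turns the same way as the motor.

counterclockwise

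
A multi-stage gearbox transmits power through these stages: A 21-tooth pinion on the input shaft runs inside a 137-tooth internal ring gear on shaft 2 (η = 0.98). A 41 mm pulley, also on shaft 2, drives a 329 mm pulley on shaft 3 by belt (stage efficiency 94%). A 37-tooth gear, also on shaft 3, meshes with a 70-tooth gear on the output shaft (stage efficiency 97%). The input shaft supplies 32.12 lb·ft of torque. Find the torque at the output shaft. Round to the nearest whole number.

internal gear 137/21 = 6.5238 → τ = 32.12·6.5238·0.98 = 205.35 lb·ft
belt 329/41 = 8.0244 → τ = 205.35·8.0244·0.94 = 1549 lb·ft
gear mesh 70/37 = 1.8919 → τ = 1549·1.8919·0.97 = 2842.6 lb·ft

2843 lb·ft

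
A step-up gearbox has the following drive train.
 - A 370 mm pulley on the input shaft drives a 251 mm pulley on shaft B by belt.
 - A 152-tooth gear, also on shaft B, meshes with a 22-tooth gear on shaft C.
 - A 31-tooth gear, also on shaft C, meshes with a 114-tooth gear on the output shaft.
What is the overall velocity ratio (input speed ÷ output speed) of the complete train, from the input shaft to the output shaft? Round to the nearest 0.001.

0.361

Each stage contributes driven/driver: belt 251/370 = 0.67838, gear mesh 22/152 = 0.14474, gear mesh 114/31 = 3.6774.
Overall: 0.67838 × 0.14474 × 3.6774 = 0.36107.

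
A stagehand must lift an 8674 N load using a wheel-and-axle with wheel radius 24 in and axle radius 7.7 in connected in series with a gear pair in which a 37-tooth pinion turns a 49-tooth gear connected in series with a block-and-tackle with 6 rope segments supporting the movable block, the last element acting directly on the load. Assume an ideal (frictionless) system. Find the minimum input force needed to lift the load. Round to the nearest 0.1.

Wheel-and-axle MA = R/r = 24/7.7 = 3.1169.
Gear pair MA = 49/37 = 1.3243.
Block-and-tackle MA = number of supporting rope parts = 6.
Combined ideal MA = 3.1169 × 1.3243 × 6 = 24.767.
Effort = load / MA = 8674 / 24.767 = 350.23 N.

350.2 N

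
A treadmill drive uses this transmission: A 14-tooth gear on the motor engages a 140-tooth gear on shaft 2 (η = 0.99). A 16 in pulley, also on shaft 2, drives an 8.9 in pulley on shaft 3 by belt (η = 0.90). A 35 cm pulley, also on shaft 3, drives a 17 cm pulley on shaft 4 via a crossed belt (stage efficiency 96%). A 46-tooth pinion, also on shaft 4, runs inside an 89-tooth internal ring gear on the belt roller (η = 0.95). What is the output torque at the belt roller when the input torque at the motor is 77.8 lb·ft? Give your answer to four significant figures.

330.5 lb·ft

Gear mesh: ratio = 140/14 = 10; torque at shaft 2 = 77.8 × 10 × 0.99 = 770.22 lb·ft.
Belt: ratio = 8.9/16 = 0.55625; torque at shaft 3 = 770.22 × 0.55625 × 0.90 = 385.59 lb·ft.
Belt: ratio = 17/35 = 0.48571; torque at shaft 4 = 385.59 × 0.48571 × 0.96 = 179.8 lb·ft.
Internal gear: ratio = 89/46 = 1.9348; torque at the belt roller = 179.8 × 1.9348 × 0.95 = 330.47 lb·ft.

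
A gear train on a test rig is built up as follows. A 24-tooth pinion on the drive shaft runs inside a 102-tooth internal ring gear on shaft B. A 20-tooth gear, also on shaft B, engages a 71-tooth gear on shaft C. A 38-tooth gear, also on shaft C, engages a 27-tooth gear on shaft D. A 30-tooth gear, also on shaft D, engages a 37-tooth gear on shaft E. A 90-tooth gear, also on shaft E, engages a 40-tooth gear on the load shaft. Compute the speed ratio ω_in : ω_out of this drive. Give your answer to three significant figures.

5.88

Each stage contributes driven/driver: internal gear 102/24 = 4.25, gear mesh 71/20 = 3.55, gear mesh 27/38 = 0.71053, gear mesh 37/30 = 1.2333, gear mesh 40/90 = 0.44444.
Overall: 4.25 × 3.55 × 0.71053 × 1.2333 × 0.44444 = 5.8762.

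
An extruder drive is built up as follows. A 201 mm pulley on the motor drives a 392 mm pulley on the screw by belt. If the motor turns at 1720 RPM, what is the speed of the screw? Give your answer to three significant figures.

882 RPM

belt 392/201 = 1.9502 → 1720/1.9502 = 881.94 RPM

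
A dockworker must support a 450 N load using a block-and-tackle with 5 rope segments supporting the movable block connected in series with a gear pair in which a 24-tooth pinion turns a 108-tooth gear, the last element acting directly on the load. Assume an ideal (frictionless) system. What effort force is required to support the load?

Block-and-tackle MA = number of supporting rope parts = 5.
Gear pair MA = 108/24 = 4.5.
Combined ideal MA = 5 × 4.5 = 22.5.
Effort = load / MA = 450 / 22.5 = 20 N.

20 N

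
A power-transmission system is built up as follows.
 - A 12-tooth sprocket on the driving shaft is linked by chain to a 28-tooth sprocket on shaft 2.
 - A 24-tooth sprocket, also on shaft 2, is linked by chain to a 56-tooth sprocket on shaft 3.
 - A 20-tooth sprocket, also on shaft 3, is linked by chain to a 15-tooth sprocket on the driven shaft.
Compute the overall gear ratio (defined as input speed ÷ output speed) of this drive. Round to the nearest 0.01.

Each stage contributes driven/driver: chain 28/12 = 2.3333, chain 56/24 = 2.3333, chain 15/20 = 0.75.
Overall: 2.3333 × 2.3333 × 0.75 = 4.0833.

4.08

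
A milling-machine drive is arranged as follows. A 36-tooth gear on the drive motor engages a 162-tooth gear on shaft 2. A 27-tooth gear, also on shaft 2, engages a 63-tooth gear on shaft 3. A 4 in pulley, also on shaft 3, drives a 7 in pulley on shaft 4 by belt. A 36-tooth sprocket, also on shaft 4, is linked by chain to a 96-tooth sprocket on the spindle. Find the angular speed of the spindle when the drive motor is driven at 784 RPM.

16 RPM

the drive motor → shaft 2 (gear mesh, 162/36): 784 ÷ 4.5 = 174.22 RPM
shaft 2 → shaft 3 (gear mesh, 63/27): 174.22 ÷ 2.3333 = 74.667 RPM
shaft 3 → shaft 4 (belt, 7/4): 74.667 ÷ 1.75 = 42.667 RPM
shaft 4 → the spindle (chain, 96/36): 42.667 ÷ 2.6667 = 16 RPM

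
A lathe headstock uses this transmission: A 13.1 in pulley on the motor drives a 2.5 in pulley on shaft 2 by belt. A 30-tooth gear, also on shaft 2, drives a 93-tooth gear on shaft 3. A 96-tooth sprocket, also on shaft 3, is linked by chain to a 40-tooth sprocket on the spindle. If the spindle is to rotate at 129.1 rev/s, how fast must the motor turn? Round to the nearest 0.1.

31.8 rev/s

Overall ratio R = 0.19084 × 3.1 × 0.41667 = 0.2465.
Required input speed = output speed × R = 129.1 × 0.2465 = 31.823 rev/s.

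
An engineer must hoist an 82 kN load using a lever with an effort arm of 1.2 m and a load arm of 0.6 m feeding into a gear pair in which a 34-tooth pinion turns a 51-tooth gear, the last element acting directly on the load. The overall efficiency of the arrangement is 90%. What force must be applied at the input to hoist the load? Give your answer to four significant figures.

30.37 kN

Lever MA = effort arm / load arm = 1.2/0.6 = 2.
Gear pair MA = 51/34 = 1.5.
Combined ideal MA = 2 × 1.5 = 3.
Actual MA = 3 × 0.90 = 2.7.
Effort = load / actual MA = 82 / 2.7 = 30.37 kN.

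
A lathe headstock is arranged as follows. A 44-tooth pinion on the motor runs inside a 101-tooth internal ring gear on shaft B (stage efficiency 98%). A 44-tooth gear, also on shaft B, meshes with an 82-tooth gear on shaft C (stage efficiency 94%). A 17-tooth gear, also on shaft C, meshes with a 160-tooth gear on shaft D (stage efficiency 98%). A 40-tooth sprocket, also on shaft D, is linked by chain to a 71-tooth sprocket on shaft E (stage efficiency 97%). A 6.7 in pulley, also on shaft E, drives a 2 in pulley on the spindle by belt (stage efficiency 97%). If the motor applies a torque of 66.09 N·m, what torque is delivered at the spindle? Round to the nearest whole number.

After the internal gear (101/44): 66.09 × 2.2955 × 0.98 = 148.67 N·m
After the gear mesh (82/44): 148.67 × 1.8636 × 0.94 = 260.45 N·m
After the gear mesh (160/17): 260.45 × 9.4118 × 0.98 = 2402.2 N·m
After the chain (71/40): 2402.2 × 1.775 × 0.97 = 4136.1 N·m
After the belt (2/6.7): 4136.1 × 0.29851 × 0.97 = 1197.6 N·m

1198 N·m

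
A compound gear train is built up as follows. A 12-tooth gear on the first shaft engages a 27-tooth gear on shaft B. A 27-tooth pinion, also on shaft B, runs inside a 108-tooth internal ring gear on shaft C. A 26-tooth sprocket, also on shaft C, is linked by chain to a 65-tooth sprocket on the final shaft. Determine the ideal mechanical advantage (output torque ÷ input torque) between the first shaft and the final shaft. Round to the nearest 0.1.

Each stage contributes driven/driver: gear mesh 27/12 = 2.25, internal gear 108/27 = 4, chain 65/26 = 2.5.
Overall: 2.25 × 4 × 2.5 = 22.5.

22.5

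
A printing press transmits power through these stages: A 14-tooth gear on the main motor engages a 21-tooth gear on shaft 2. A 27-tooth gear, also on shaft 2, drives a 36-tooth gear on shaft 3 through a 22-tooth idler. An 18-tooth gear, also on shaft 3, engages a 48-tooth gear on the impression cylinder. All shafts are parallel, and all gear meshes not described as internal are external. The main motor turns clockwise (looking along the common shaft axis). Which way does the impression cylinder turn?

clockwise

the main motor → shaft 2: external mesh, 1 reversal → CCW.
shaft 2 → shaft 3: driver → idler → driven is 2 external meshes, 2 reversals → CCW.
shaft 3 → the impression cylinder: external mesh, 1 reversal → CW.
4 reversals in total — an even number — so the impression cylinder turns the same way as the main motor.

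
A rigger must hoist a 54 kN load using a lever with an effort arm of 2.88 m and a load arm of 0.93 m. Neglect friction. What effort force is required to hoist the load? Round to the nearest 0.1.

Lever MA = effort arm / load arm = 2.88/0.93 = 3.0968.
Effort = load / MA = 54 / 3.0968 = 17.438 kN.

17.4 kN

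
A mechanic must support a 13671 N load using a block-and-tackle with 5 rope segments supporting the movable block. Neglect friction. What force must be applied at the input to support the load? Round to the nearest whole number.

2734 N

Block-and-tackle MA = number of supporting rope parts = 5.
Effort = load / MA = 13671 / 5 = 2734.2 N.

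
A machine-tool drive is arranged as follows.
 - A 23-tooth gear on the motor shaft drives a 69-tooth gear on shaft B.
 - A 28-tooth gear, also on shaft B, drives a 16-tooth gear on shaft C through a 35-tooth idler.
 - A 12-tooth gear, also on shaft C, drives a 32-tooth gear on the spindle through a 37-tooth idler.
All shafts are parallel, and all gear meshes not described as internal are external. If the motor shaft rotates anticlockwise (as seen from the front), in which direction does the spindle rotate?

clockwise

the motor shaft → shaft B: external mesh, 1 reversal → CW.
shaft B → shaft C: driver → idler → driven is 2 external meshes, 2 reversals → CW.
shaft C → the spindle: driver → idler → driven is 2 external meshes, 2 reversals → CW.
5 reversals in total — an odd number — so the spindle turns opposite to the motor shaft.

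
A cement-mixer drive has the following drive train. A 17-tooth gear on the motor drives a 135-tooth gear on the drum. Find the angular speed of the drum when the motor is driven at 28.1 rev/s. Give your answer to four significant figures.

3.539 rev/s

Gear mesh: ratio = 135/17 = 7.9412, so the drum turns at 28.1 / 7.9412 = 3.5385 rev/s.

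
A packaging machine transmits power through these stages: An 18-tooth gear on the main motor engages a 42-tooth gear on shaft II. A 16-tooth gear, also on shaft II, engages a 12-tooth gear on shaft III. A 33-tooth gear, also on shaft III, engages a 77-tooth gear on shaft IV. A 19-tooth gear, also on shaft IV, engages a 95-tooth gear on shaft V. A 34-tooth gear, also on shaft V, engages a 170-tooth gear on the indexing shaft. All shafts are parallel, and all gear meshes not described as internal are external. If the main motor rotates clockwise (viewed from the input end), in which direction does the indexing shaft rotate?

counterclockwise

the main motor → shaft II: external mesh, 1 reversal → CCW.
shaft II → shaft III: external mesh, 1 reversal → CW.
shaft III → shaft IV: external mesh, 1 reversal → CCW.
shaft IV → shaft V: external mesh, 1 reversal → CW.
shaft V → the indexing shaft: external mesh, 1 reversal → CCW.
5 reversals in total — an odd number — so the indexing shaft turns opposite to the main motor.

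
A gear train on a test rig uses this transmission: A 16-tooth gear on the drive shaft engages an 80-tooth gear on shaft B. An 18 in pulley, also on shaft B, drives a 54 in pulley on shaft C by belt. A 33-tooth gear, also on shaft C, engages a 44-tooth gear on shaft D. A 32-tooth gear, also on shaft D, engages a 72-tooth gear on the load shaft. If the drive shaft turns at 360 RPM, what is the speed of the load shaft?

8 RPM

Gear mesh: ratio = 80/16 = 5, so shaft B turns at 360 / 5 = 72 RPM.
Belt: ratio = 54/18 = 3, so shaft C turns at 72 / 3 = 24 RPM.
Gear mesh: ratio = 44/33 = 1.3333, so shaft D turns at 24 / 1.3333 = 18 RPM.
Gear mesh: ratio = 72/32 = 2.25, so the load shaft turns at 18 / 2.25 = 8 RPM.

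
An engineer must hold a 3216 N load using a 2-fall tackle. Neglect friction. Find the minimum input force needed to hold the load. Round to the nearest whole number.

Block-and-tackle MA = number of supporting rope parts = 2.
Effort = load / MA = 3216 / 2 = 1608 N.

1608 N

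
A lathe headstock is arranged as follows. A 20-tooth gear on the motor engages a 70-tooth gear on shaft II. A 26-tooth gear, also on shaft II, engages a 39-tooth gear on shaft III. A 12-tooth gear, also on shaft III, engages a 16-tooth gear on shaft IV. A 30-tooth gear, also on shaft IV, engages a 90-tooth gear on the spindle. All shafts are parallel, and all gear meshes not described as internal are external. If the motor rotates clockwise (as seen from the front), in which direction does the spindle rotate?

clockwise

the motor → shaft II: external mesh, 1 reversal → CCW.
shaft II → shaft III: external mesh, 1 reversal → CW.
shaft III → shaft IV: external mesh, 1 reversal → CCW.
shaft IV → the spindle: external mesh, 1 reversal → CW.
4 reversals in total — an even number — so the spindle turns the same way as the motor.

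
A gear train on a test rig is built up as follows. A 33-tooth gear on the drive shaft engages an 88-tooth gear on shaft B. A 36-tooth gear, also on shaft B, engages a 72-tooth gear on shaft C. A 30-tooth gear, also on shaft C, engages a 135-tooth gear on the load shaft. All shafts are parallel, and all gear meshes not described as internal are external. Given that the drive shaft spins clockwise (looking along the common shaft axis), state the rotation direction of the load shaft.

counterclockwise

the drive shaft → shaft B: external mesh, 1 reversal → CCW.
shaft B → shaft C: external mesh, 1 reversal → CW.
shaft C → the load shaft: external mesh, 1 reversal → CCW.
3 reversals in total — an odd number — so the load shaft turns opposite to the drive shaft.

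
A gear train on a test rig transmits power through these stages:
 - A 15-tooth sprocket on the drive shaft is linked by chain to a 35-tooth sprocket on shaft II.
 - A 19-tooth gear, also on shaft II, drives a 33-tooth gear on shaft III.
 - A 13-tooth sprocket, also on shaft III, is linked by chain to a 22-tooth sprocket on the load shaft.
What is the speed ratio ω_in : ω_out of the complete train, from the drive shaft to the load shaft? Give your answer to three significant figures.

Each stage contributes driven/driver: chain 35/15 = 2.3333, gear mesh 33/19 = 1.7368, chain 22/13 = 1.6923.
Overall: 2.3333 × 1.7368 × 1.6923 = 6.8583.

6.86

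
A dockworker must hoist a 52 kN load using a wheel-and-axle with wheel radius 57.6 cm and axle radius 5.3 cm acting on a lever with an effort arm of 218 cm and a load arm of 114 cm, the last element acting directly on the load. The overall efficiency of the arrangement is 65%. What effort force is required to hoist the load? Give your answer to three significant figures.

Wheel-and-axle MA = R/r = 57.6/5.3 = 10.868.
Lever MA = effort arm / load arm = 218/114 = 1.9123.
Combined ideal MA = 10.868 × 1.9123 = 20.783.
Actual MA = 20.783 × 0.65 = 13.509.
Effort = load / actual MA = 52 / 13.509 = 3.8494 kN.

3.85 kN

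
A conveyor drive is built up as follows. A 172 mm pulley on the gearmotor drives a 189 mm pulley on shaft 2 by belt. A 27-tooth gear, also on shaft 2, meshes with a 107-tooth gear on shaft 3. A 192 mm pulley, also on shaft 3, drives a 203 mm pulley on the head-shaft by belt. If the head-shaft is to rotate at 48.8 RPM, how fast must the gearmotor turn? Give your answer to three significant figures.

Overall ratio R = 1.0988 × 3.963 × 1.0573 = 4.6041.
Required input speed = output speed × R = 48.8 × 4.6041 = 224.68 RPM.

225 RPM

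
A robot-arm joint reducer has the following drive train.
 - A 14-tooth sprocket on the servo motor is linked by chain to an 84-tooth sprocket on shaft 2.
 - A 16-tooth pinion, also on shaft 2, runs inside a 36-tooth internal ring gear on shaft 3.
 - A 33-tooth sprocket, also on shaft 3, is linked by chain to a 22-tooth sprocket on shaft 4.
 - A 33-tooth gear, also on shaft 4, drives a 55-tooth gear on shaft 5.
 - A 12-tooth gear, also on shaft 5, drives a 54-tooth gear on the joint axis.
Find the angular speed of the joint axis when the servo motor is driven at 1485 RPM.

chain 84/14 = 6 → 1485/6 = 247.5 RPM
internal gear 36/16 = 2.25 → 247.5/2.25 = 110 RPM
chain 22/33 = 0.66667 → 110/0.66667 = 165 RPM
gear mesh 55/33 = 1.6667 → 165/1.6667 = 99 RPM
gear mesh 54/12 = 4.5 → 99/4.5 = 22 RPM

22 RPM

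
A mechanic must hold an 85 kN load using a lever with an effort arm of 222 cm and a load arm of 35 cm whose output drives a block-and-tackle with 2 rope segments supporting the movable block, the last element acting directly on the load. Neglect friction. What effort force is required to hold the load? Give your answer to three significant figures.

6.70 kN

Lever MA = effort arm / load arm = 222/35 = 6.3429.
Block-and-tackle MA = number of supporting rope parts = 2.
Combined ideal MA = 6.3429 × 2 = 12.686.
Effort = load / MA = 85 / 12.686 = 6.7005 kN.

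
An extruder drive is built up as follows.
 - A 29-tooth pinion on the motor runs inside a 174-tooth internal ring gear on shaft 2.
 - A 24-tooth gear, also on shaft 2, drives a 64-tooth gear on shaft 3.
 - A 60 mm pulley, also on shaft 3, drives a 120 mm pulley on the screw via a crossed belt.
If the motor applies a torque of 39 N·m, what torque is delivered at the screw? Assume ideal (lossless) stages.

1248 N·m

Internal gear: ratio = 174/29 = 6; torque at shaft 2 = 39 × 6 = 234 N·m.
Gear mesh: ratio = 64/24 = 2.6667; torque at shaft 3 = 234 × 2.6667 = 624 N·m.
Belt: ratio = 120/60 = 2; torque at the screw = 624 × 2 = 1248 N·m.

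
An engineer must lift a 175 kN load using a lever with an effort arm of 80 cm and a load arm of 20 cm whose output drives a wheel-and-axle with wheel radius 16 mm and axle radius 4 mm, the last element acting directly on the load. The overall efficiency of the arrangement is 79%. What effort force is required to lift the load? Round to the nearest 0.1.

13.8 kN

Lever MA = effort arm / load arm = 80/20 = 4.
Wheel-and-axle MA = R/r = 16/4 = 4.
Combined ideal MA = 4 × 4 = 16.
Actual MA = 16 × 0.79 = 12.64.
Effort = load / actual MA = 175 / 12.64 = 13.845 kN.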